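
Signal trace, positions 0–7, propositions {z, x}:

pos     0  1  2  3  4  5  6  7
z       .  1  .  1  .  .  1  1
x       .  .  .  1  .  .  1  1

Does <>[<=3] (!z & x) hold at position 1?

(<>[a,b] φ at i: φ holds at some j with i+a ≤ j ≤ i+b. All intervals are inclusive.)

Check (!z & x) at each j in [1,4]:
  j=1: false
  j=2: false
  j=3: false
  j=4: false
No position in the window satisfies it → formula fails.

False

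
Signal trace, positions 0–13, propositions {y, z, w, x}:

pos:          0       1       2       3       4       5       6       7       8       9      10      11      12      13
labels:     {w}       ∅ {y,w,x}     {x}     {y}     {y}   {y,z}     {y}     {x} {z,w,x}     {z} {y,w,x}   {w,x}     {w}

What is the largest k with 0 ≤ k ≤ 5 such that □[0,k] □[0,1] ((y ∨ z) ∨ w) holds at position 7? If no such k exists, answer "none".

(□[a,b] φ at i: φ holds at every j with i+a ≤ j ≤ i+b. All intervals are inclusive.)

□[0,1] ((y ∨ z) ∨ w) must hold from j=7 onward; find where it first fails.
  j=7: fails → no k works.

none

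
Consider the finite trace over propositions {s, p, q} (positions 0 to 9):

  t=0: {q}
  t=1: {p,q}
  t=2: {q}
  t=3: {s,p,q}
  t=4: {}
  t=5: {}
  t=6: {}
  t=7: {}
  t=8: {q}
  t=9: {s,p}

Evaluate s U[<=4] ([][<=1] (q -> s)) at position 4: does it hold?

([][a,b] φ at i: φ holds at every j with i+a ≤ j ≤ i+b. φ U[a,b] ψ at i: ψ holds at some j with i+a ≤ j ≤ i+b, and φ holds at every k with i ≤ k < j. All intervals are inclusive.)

Yes

Need some j in [4,8] with [][<=1] (q -> s), and s at every k in [4,j-1].
  j=4: [][<=1] (q -> s) holds; no prefix to check → satisfied.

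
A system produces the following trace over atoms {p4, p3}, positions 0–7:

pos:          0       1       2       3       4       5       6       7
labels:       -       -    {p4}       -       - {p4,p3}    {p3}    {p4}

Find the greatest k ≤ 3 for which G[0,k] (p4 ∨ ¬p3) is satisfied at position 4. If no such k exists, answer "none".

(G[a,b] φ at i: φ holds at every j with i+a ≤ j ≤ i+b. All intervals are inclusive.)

1

(p4 ∨ ¬p3) must hold from j=4 onward; find where it first fails.
  j=4: holds
  j=5: holds
  j=6: fails
Holds on [4,5], so largest k = 1.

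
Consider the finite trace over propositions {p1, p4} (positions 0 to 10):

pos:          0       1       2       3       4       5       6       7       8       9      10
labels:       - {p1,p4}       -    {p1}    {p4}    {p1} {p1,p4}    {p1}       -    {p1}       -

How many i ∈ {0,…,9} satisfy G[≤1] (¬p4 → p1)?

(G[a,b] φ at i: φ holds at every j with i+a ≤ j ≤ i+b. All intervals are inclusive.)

4

Evaluate at each i in [0,9]:
  i=0: ✗ (fails at j=0)
  i=1: ✗ (fails at j=2)
  i=2: ✗ (fails at j=2)
  i=3: ✓ (all of [3,4])
  i=4: ✓ (all of [4,5])
  i=5: ✓ (all of [5,6])
  i=6: ✓ (all of [6,7])
  i=7: ✗ (fails at j=8)
  i=8: ✗ (fails at j=8)
  i=9: ✗ (fails at j=10)
Positions where it holds: {3, 4, 5, 6} → 4.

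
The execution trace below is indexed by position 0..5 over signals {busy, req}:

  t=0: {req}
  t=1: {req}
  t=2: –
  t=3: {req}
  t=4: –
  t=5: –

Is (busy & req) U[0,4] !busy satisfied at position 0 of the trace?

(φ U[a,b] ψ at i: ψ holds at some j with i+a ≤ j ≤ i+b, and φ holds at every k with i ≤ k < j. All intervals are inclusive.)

True

Need some j in [0,4] with !busy, and (busy & req) at every k in [0,j-1].
  j=0: !busy holds; no prefix to check → satisfied.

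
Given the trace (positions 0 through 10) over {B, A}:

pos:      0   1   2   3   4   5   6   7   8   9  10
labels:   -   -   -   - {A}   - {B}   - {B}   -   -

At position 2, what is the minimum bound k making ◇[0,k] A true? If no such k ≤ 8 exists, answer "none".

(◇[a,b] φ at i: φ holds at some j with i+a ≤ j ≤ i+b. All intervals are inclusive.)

2

Scan j = 2,3,… for A:
  j=2: fails
  j=3: fails
  j=4: holds
First hit at j=4, so smallest k = 4-2 = 2.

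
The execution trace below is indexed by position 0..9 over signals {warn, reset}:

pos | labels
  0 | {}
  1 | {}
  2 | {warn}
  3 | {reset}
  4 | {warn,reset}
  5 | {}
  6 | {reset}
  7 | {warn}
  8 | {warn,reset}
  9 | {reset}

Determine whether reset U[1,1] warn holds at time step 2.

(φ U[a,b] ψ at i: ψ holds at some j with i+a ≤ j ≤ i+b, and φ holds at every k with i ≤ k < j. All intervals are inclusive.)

Need some j in [3,3] with warn, and reset at every k in [2,j-1].
  j=3: warn false.
No j in the window works → until fails.

False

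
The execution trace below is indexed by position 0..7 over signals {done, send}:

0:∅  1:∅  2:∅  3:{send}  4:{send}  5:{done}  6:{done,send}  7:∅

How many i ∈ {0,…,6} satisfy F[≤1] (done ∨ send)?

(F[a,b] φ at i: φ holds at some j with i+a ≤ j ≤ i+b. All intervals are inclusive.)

Evaluate at each i in [0,6]:
  i=0: ✗ (none in [0,1])
  i=1: ✗ (none in [1,2])
  i=2: ✓ (witness j=3)
  i=3: ✓ (witness j=3)
  i=4: ✓ (witness j=4)
  i=5: ✓ (witness j=5)
  i=6: ✓ (witness j=6)
Positions where it holds: {2, 3, 4, 5, 6} → 5.

5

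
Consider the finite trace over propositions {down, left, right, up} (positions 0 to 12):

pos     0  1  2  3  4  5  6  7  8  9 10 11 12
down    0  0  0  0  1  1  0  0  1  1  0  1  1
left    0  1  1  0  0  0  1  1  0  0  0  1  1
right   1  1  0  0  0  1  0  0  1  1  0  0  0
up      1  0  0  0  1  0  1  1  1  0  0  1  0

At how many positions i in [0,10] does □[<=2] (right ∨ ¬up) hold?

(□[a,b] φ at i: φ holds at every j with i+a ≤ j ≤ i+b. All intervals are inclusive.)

3

Evaluate at each i in [0,10]:
  i=0: ✓ (all of [0,2])
  i=1: ✓ (all of [1,3])
  i=2: ✗ (fails at j=4)
  i=3: ✗ (fails at j=4)
  i=4: ✗ (fails at j=4)
  i=5: ✗ (fails at j=6)
  i=6: ✗ (fails at j=6)
  i=7: ✗ (fails at j=7)
  i=8: ✓ (all of [8,10])
  i=9: ✗ (fails at j=11)
  i=10: ✗ (fails at j=11)
Positions where it holds: {0, 1, 8} → 3.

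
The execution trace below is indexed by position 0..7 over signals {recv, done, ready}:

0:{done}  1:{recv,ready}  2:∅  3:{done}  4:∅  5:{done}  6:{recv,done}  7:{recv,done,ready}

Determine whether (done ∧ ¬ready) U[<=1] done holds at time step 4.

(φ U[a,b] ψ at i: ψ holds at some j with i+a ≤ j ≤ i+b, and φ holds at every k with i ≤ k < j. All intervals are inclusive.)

Need some j in [4,5] with done, and (done ∧ ¬ready) at every k in [4,j-1].
  j=4: done false.
  j=5: done holds, but (done ∧ ¬ready) fails at k=4 → not this j.
No j in the window works → until fails.

No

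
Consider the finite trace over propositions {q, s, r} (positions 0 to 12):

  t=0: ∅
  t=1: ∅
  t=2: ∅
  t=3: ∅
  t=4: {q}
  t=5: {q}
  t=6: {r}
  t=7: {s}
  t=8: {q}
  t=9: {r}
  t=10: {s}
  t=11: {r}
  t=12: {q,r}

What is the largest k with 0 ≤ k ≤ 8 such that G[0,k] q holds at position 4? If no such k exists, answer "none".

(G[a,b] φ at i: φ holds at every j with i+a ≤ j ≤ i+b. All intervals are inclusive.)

q must hold from j=4 onward; find where it first fails.
  j=4: holds
  j=5: holds
  j=6: fails
Holds on [4,5], so largest k = 1.

1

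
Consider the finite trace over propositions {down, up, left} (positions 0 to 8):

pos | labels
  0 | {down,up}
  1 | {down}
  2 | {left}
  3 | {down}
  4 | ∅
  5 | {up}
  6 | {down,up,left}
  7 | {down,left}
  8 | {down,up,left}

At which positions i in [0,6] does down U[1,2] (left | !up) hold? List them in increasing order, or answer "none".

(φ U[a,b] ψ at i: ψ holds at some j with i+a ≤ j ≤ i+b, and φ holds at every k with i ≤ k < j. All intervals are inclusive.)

Evaluate at each i in [0,6]:
  i=0: ✓ (rhs at j=1; lhs holds on [0,0])
  i=1: ✓ (rhs at j=2; lhs holds on [1,1])
  i=2: ✗ (lhs fails at k=2 before rhs at j=3)
  i=3: ✓ (rhs at j=4; lhs holds on [3,3])
  i=4: ✗ (lhs fails at k=4 before rhs at j=6)
  i=5: ✗ (lhs fails at k=5 before rhs at j=6)
  i=6: ✓ (rhs at j=7; lhs holds on [6,6])

0, 1, 3, 6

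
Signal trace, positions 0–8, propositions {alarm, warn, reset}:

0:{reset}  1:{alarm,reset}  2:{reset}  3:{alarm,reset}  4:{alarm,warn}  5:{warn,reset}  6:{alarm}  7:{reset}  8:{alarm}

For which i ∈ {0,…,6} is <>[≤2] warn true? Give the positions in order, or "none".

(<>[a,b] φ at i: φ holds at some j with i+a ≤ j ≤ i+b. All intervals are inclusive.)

2, 3, 4, 5

Evaluate at each i in [0,6]:
  i=0: ✗ (none in [0,2])
  i=1: ✗ (none in [1,3])
  i=2: ✓ (witness j=4)
  i=3: ✓ (witness j=4)
  i=4: ✓ (witness j=4)
  i=5: ✓ (witness j=5)
  i=6: ✗ (none in [6,8])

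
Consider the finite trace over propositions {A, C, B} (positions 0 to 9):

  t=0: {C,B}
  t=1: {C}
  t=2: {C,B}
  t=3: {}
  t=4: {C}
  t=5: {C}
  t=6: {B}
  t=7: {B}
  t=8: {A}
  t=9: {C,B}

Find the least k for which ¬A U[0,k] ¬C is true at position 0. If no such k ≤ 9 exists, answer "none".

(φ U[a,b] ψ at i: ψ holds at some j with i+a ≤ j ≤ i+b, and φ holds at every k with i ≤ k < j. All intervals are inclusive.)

3

Need earliest j ≥ 0 with ¬C, and ¬A at every k in [0,j-1].
  j=0: rhs fails.
  j=1: rhs fails.
  j=2: rhs fails.
  j=3: rhs holds; lhs holds on [0,2]. k = 3.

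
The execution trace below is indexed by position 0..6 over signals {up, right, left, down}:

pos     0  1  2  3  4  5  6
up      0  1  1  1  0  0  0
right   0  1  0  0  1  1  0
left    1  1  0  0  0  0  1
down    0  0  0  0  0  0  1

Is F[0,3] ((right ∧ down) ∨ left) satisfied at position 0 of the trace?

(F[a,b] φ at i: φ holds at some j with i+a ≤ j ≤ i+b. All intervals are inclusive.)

Holds

Check ((right ∧ down) ∨ left) at each j in [0,3]:
  j=0: true
  j=1: true
  j=2: false
  j=3: false
Found at j=0 → formula holds.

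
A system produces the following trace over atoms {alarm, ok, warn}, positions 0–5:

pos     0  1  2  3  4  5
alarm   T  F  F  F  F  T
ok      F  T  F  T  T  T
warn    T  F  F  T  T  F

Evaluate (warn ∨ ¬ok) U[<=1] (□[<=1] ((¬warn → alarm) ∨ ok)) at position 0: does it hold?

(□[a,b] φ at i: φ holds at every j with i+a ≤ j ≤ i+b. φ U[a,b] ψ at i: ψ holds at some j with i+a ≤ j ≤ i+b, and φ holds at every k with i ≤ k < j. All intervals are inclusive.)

Need some j in [0,1] with □[<=1] ((¬warn → alarm) ∨ ok), and (warn ∨ ¬ok) at every k in [0,j-1].
  j=0: □[<=1] ((¬warn → alarm) ∨ ok) holds; no prefix to check → satisfied.

True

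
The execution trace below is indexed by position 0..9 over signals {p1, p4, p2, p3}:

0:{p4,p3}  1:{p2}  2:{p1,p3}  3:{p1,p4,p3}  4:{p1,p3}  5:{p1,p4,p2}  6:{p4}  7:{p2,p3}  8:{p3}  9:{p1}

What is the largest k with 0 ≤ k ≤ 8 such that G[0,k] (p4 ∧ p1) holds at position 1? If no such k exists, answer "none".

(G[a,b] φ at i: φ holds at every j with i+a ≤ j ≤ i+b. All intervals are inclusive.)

none

(p4 ∧ p1) must hold from j=1 onward; find where it first fails.
  j=1: fails → no k works.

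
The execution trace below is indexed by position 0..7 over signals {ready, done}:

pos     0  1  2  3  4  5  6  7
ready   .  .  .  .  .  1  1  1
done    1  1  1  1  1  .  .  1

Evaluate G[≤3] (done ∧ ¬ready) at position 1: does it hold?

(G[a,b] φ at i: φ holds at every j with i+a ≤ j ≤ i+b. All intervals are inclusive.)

True

Check (done ∧ ¬ready) at every j in [1,4]:
  j=1: true
  j=2: true
  j=3: true
  j=4: true
All positions satisfy it → formula holds.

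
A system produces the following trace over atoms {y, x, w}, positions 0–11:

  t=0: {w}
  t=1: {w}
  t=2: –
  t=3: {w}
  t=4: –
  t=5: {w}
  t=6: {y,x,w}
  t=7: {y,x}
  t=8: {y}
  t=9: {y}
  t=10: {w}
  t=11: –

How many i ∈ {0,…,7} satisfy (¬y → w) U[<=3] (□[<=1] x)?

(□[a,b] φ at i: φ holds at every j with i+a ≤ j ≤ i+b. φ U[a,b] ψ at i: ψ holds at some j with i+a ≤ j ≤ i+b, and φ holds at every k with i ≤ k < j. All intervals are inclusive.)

2

Evaluate at each i in [0,7]:
  i=0: ✗ (no rhs in [0,3])
  i=1: ✗ (no rhs in [1,4])
  i=2: ✗ (no rhs in [2,5])
  i=3: ✗ (lhs fails at k=4 before rhs at j=6)
  i=4: ✗ (lhs fails at k=4 before rhs at j=6)
  i=5: ✓ (rhs at j=6; lhs holds on [5,5])
  i=6: ✓ (rhs at j=6)
  i=7: ✗ (no rhs in [7,10])
Positions where it holds: {5, 6} → 2.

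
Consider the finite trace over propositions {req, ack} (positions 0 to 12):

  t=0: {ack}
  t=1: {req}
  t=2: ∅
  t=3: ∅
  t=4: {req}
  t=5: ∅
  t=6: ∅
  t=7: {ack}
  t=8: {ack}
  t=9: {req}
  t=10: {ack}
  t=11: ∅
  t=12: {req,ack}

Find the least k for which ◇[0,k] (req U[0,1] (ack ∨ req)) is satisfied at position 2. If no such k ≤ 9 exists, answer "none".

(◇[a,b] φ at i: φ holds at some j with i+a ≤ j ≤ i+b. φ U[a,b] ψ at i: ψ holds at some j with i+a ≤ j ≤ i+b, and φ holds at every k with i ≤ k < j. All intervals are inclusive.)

Scan j = 2,3,… for (req U[0,1] (ack ∨ req)):
  j=2: fails
  j=3: fails
  j=4: holds
First hit at j=4, so smallest k = 4-2 = 2.

2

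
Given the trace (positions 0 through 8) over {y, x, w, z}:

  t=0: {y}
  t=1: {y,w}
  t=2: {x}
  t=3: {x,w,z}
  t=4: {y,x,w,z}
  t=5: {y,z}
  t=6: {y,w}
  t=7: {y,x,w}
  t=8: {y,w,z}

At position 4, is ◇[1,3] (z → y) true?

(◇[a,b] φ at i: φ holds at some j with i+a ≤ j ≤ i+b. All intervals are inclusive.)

Check (z → y) at each j in [5,7]:
  j=5: true
  j=6: true
  j=7: true
Found at j=5 → formula holds.

True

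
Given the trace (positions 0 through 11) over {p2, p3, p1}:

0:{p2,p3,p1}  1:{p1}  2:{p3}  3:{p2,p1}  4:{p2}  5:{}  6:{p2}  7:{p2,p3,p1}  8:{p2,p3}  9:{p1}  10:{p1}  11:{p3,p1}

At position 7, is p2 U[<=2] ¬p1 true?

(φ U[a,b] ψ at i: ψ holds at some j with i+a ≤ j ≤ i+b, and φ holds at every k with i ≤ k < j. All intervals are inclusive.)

Need some j in [7,9] with ¬p1, and p2 at every k in [7,j-1].
  j=7: ¬p1 false.
  j=8: ¬p1 holds; p2 holds at every k in [7,7] → satisfied.

True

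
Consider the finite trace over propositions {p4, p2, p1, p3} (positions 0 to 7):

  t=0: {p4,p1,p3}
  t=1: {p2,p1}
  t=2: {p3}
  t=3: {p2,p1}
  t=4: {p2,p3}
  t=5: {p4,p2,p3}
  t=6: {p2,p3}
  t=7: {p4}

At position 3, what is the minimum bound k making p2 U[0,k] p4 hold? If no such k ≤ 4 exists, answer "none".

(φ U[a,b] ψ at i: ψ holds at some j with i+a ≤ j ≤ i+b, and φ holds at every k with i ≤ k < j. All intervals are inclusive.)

Need earliest j ≥ 3 with p4, and p2 at every k in [3,j-1].
  j=3: rhs fails.
  j=4: rhs fails.
  j=5: rhs holds; lhs holds on [3,4]. k = 2.

2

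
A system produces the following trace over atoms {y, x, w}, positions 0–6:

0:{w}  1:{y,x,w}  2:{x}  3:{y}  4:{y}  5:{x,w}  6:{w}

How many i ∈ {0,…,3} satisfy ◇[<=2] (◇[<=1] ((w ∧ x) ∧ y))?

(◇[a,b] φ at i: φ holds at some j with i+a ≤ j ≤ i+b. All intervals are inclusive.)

Evaluate at each i in [0,3]:
  i=0: ✓ (witness j=0)
  i=1: ✓ (witness j=1)
  i=2: ✗ (none in [2,4])
  i=3: ✗ (none in [3,5])
Positions where it holds: {0, 1} → 2.

2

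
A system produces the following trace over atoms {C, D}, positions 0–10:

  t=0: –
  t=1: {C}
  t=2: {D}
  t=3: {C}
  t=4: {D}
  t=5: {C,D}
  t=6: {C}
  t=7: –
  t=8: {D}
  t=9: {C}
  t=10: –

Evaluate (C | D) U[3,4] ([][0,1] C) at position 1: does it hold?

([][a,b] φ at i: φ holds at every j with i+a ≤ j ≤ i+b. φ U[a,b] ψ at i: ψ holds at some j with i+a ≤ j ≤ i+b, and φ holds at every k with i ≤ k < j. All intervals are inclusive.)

Need some j in [4,5] with [][0,1] C, and (C | D) at every k in [1,j-1].
  j=4: [][0,1] C — fails at 4.
  j=5: [][0,1] C holds; (C | D) holds at every k in [1,4] → satisfied.

Yes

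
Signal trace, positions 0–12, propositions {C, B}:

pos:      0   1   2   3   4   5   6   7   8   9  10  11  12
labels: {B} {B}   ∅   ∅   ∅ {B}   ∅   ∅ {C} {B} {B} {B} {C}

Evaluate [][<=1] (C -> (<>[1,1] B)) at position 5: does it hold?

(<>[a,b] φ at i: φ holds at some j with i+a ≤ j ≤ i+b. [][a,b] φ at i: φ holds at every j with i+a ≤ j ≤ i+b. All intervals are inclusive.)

Check (C -> (<>[1,1] B)) at every j in [5,6]:
  j=5: antecedent false → ✓
  j=6: antecedent false → ✓
All positions satisfy it → formula holds.

True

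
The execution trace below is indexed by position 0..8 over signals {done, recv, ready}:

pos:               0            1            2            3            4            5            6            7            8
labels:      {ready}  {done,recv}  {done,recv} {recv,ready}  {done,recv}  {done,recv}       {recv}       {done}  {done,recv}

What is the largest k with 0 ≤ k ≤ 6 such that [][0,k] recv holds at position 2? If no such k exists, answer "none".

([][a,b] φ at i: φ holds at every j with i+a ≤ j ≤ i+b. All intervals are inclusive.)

recv must hold from j=2 onward; find where it first fails.
  j=2: holds
  j=3: holds
  j=4: holds
  j=5: holds
  j=6: holds
  j=7: fails
Holds on [2,6], so largest k = 4.

4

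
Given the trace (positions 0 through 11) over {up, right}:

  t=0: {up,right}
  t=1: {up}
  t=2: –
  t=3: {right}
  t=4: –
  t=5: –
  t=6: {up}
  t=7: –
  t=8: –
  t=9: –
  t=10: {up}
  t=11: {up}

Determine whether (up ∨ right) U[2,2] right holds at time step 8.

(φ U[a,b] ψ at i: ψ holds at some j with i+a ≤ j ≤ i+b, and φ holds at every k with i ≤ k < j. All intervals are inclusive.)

Need some j in [10,10] with right, and (up ∨ right) at every k in [8,j-1].
  j=10: right false.
No j in the window works → until fails.

False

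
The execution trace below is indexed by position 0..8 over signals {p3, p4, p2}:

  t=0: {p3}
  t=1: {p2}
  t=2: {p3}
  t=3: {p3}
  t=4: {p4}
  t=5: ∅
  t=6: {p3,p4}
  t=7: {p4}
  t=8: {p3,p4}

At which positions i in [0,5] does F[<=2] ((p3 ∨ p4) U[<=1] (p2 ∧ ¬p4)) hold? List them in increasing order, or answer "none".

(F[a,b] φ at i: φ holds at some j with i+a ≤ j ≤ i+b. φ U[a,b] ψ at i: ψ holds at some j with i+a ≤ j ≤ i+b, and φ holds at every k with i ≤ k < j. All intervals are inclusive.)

Evaluate at each i in [0,5]:
  i=0: ✓ (witness j=0)
  i=1: ✓ (witness j=1)
  i=2: ✗ (none in [2,4])
  i=3: ✗ (none in [3,5])
  i=4: ✗ (none in [4,6])
  i=5: ✗ (none in [5,7])

0, 1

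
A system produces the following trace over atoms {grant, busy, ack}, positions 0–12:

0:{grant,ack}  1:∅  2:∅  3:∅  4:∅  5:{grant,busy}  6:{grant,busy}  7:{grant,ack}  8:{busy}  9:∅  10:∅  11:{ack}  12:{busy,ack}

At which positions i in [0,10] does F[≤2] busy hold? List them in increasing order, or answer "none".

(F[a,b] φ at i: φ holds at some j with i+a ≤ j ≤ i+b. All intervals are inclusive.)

3, 4, 5, 6, 7, 8, 10

Evaluate at each i in [0,10]:
  i=0: ✗ (none in [0,2])
  i=1: ✗ (none in [1,3])
  i=2: ✗ (none in [2,4])
  i=3: ✓ (witness j=5)
  i=4: ✓ (witness j=5)
  i=5: ✓ (witness j=5)
  i=6: ✓ (witness j=6)
  i=7: ✓ (witness j=8)
  i=8: ✓ (witness j=8)
  i=9: ✗ (none in [9,11])
  i=10: ✓ (witness j=12)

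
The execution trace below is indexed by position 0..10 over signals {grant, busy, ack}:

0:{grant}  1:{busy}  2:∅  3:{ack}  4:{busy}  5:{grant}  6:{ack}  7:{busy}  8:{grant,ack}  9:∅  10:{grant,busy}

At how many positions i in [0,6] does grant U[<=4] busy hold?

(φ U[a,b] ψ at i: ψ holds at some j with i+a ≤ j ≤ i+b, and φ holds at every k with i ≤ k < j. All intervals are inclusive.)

Evaluate at each i in [0,6]:
  i=0: ✓ (rhs at j=1; lhs holds on [0,0])
  i=1: ✓ (rhs at j=1)
  i=2: ✗ (lhs fails at k=2 before rhs at j=4)
  i=3: ✗ (lhs fails at k=3 before rhs at j=4)
  i=4: ✓ (rhs at j=4)
  i=5: ✗ (lhs fails at k=6 before rhs at j=7)
  i=6: ✗ (lhs fails at k=6 before rhs at j=7)
Positions where it holds: {0, 1, 4} → 3.

3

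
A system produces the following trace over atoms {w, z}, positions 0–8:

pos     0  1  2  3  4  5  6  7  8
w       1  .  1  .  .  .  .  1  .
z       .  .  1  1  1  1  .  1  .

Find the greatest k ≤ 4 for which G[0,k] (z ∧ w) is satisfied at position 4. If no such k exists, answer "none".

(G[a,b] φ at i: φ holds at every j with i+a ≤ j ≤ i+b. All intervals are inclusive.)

none

(z ∧ w) must hold from j=4 onward; find where it first fails.
  j=4: fails → no k works.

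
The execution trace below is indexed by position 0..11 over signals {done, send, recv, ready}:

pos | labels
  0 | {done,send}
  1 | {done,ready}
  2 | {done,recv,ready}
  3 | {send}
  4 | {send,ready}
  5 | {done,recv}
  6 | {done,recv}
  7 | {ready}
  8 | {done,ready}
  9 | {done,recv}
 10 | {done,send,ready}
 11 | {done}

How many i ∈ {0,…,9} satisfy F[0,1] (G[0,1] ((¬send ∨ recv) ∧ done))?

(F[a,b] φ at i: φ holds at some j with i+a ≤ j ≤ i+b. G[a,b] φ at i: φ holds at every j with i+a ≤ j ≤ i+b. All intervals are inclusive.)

6

Evaluate at each i in [0,9]:
  i=0: ✓ (witness j=1)
  i=1: ✓ (witness j=1)
  i=2: ✗ (none in [2,3])
  i=3: ✗ (none in [3,4])
  i=4: ✓ (witness j=5)
  i=5: ✓ (witness j=5)
  i=6: ✗ (none in [6,7])
  i=7: ✓ (witness j=8)
  i=8: ✓ (witness j=8)
  i=9: ✗ (none in [9,10])
Positions where it holds: {0, 1, 4, 5, 7, 8} → 6.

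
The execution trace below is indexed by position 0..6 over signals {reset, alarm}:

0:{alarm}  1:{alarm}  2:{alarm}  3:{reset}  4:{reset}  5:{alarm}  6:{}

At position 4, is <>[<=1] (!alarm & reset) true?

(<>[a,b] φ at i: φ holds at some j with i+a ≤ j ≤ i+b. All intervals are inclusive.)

Check (!alarm & reset) at each j in [4,5]:
  j=4: true
  j=5: false
Found at j=4 → formula holds.

True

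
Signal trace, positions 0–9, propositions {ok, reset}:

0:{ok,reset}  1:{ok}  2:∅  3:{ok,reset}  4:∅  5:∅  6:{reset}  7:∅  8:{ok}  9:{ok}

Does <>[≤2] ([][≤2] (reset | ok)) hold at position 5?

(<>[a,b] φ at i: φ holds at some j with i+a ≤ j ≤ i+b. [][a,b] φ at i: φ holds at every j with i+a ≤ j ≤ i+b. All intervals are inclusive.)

Check [][≤2] (reset | ok) at each j in [5,7]:
  j=5: fails at 5
  j=6: fails at 7
  j=7: fails at 7
No position in the window satisfies it → formula fails.

No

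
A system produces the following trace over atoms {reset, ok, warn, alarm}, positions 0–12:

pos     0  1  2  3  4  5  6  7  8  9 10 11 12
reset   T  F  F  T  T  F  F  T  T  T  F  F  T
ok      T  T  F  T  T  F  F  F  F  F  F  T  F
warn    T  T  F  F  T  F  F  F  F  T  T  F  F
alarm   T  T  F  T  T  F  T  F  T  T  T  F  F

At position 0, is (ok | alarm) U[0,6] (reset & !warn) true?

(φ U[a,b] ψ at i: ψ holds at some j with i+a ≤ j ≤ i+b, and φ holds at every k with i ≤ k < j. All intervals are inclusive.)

False

Need some j in [0,6] with (reset & !warn), and (ok | alarm) at every k in [0,j-1].
  j=0: (reset & !warn) false.
  j=1: (reset & !warn) false.
  j=2: (reset & !warn) false.
  j=3: (reset & !warn) holds, but (ok | alarm) fails at k=2 → not this j.
  j=4: (reset & !warn) false.
  j=5: (reset & !warn) false.
  j=6: (reset & !warn) false.
No j in the window works → until fails.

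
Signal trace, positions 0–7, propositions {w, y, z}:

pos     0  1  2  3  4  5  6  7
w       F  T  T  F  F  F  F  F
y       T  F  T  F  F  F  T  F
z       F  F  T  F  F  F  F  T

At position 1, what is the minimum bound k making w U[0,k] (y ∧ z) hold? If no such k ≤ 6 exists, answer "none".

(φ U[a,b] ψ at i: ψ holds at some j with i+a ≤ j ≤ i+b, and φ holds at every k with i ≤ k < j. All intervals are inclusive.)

1

Need earliest j ≥ 1 with (y ∧ z), and w at every k in [1,j-1].
  j=1: rhs fails.
  j=2: rhs holds; lhs holds on [1,1]. k = 1.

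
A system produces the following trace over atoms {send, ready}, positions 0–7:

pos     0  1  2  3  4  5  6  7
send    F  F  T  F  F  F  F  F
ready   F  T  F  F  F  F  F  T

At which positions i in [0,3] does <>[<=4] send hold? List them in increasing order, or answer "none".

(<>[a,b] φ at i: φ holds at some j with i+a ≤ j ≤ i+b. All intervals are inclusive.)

0, 1, 2

Evaluate at each i in [0,3]:
  i=0: ✓ (witness j=2)
  i=1: ✓ (witness j=2)
  i=2: ✓ (witness j=2)
  i=3: ✗ (none in [3,7])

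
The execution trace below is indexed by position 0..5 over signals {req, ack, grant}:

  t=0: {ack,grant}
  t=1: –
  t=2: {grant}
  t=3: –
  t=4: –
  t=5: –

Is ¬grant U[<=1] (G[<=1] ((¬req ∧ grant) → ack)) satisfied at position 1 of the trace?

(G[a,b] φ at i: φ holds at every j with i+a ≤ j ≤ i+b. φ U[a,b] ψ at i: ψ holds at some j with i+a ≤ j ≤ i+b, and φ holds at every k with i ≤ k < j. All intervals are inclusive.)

Does not hold

Need some j in [1,2] with G[<=1] ((¬req ∧ grant) → ack), and ¬grant at every k in [1,j-1].
  j=1: G[<=1] ((¬req ∧ grant) → ack) — fails at 2.
  j=2: G[<=1] ((¬req ∧ grant) → ack) — fails at 2.
No j in the window works → until fails.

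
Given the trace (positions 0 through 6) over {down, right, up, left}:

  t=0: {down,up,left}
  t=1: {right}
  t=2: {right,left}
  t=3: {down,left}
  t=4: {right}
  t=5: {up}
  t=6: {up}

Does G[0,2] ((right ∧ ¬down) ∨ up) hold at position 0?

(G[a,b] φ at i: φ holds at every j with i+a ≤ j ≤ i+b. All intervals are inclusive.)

Holds

Check ((right ∧ ¬down) ∨ up) at every j in [0,2]:
  j=0: true
  j=1: true
  j=2: true
All positions satisfy it → formula holds.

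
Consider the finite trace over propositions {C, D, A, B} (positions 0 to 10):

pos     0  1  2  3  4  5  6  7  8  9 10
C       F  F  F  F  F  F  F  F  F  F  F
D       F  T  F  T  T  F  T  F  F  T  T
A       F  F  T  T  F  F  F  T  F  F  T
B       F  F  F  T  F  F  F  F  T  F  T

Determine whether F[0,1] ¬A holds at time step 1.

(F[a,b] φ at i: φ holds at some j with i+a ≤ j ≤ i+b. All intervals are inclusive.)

True

Check ¬A at each j in [1,2]:
  j=1: true
  j=2: false
Found at j=1 → formula holds.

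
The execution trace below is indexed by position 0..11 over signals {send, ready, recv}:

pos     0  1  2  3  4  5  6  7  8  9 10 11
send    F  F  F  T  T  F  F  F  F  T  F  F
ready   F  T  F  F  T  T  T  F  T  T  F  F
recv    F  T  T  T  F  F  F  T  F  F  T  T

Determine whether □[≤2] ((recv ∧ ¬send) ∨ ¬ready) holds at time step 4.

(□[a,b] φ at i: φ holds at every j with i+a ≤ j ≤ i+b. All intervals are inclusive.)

Check ((recv ∧ ¬send) ∨ ¬ready) at every j in [4,6]:
  j=4: false
  j=5: false
  j=6: false
Fails at j=4 → formula fails.

No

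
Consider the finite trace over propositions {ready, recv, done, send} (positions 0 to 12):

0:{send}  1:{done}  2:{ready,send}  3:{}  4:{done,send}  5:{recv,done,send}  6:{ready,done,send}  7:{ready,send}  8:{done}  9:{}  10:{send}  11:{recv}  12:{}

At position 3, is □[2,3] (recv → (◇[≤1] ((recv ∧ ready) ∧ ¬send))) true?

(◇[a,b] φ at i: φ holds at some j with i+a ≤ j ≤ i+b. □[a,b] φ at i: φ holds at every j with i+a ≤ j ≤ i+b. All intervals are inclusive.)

Does not hold

Check (recv → (◇[≤1] ((recv ∧ ready) ∧ ¬send))) at every j in [5,6]:
  j=5: antecedent true; consequent fails (none in [5,6]) → ✗
  j=6: antecedent false → ✓
Fails at j=5 → formula fails.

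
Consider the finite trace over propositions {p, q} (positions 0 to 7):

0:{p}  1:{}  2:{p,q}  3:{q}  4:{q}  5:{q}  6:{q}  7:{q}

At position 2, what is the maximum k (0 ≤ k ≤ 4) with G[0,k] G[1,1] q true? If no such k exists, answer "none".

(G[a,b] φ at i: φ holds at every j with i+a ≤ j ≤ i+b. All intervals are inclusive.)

4

G[1,1] q must hold from j=2 onward; find where it first fails.
  j=2: holds
  j=3: holds
  j=4: holds
  j=5: holds
  j=6: holds
Holds through j=6; largest k = 4.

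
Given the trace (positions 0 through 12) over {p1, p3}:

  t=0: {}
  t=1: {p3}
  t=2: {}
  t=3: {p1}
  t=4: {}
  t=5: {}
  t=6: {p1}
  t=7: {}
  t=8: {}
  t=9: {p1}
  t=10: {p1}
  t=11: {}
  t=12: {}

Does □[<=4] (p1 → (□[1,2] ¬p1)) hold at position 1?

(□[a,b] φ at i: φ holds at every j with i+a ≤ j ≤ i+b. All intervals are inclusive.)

Yes

Check (p1 → (□[1,2] ¬p1)) at every j in [1,5]:
  j=1: antecedent false → ✓
  j=2: antecedent false → ✓
  j=3: antecedent true; consequent holds on [4,5] → ✓
  j=4: antecedent false → ✓
  j=5: antecedent false → ✓
All positions satisfy it → formula holds.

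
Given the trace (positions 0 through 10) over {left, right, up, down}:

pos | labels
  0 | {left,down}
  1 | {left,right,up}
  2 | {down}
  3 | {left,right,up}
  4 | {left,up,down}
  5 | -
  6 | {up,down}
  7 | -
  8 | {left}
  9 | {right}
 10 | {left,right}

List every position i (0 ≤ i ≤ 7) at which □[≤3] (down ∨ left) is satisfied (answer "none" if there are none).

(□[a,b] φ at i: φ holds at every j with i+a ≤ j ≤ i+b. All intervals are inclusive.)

Evaluate at each i in [0,7]:
  i=0: ✓ (all of [0,3])
  i=1: ✓ (all of [1,4])
  i=2: ✗ (fails at j=5)
  i=3: ✗ (fails at j=5)
  i=4: ✗ (fails at j=5)
  i=5: ✗ (fails at j=5)
  i=6: ✗ (fails at j=7)
  i=7: ✗ (fails at j=7)

0, 1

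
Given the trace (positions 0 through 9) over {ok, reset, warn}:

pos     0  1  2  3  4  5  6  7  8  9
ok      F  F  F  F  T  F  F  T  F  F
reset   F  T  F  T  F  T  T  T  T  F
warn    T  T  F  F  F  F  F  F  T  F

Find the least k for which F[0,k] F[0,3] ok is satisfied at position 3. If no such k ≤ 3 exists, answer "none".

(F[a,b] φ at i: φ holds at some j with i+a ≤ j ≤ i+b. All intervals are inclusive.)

Scan j = 3,4,… for F[0,3] ok:
  j=3: holds
First hit at j=3, so smallest k = 3-3 = 0.

0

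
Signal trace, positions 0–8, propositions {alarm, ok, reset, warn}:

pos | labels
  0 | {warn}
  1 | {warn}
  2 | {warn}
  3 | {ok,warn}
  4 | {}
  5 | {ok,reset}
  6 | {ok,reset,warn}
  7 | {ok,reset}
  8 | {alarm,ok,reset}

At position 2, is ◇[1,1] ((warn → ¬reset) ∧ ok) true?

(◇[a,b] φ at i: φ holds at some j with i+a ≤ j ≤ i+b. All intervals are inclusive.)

Check ((warn → ¬reset) ∧ ok) at each j in [3,3]:
  j=3: true
Found at j=3 → formula holds.

True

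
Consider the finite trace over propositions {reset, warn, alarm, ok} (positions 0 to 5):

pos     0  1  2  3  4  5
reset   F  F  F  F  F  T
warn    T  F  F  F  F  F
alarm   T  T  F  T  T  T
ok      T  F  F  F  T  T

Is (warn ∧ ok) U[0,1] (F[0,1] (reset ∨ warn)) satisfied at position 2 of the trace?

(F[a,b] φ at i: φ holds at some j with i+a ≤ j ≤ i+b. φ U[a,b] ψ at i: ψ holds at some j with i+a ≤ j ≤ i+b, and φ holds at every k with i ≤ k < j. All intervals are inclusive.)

Need some j in [2,3] with F[0,1] (reset ∨ warn), and (warn ∧ ok) at every k in [2,j-1].
  j=2: F[0,1] (reset ∨ warn) — fails (none in [2,3]).
  j=3: F[0,1] (reset ∨ warn) — fails (none in [3,4]).
No j in the window works → until fails.

No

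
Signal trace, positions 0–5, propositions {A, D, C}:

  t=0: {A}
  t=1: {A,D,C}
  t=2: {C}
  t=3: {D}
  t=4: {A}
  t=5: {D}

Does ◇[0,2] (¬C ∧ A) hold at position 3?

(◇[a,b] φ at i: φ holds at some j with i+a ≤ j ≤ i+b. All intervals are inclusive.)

True

Check (¬C ∧ A) at each j in [3,5]:
  j=3: false
  j=4: true
  j=5: false
Found at j=4 → formula holds.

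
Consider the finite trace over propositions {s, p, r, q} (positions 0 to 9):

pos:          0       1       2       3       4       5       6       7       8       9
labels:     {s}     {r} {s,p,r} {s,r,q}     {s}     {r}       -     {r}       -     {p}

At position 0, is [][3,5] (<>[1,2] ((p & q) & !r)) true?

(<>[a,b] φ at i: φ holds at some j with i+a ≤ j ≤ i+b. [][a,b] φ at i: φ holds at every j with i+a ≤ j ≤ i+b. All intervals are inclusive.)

Check <>[1,2] ((p & q) & !r) at every j in [3,5]:
  j=3: fails (none in [4,5])
  j=4: fails (none in [5,6])
  j=5: fails (none in [6,7])
Fails at j=3 → formula fails.

Does not hold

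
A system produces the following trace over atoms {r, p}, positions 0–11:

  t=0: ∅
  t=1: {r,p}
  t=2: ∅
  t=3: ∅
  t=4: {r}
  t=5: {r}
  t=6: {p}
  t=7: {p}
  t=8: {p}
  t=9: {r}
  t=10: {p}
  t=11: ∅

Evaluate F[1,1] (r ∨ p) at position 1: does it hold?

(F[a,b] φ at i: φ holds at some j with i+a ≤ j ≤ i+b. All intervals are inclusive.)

Check (r ∨ p) at each j in [2,2]:
  j=2: false
No position in the window satisfies it → formula fails.

Does not hold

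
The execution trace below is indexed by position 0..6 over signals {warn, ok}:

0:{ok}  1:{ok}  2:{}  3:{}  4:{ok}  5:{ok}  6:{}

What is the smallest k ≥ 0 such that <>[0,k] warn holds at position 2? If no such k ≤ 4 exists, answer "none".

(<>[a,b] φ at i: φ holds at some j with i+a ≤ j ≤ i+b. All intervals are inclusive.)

Scan j = 2,3,… for warn:
  j=2: fails
  j=3: fails
  j=4: fails
  j=5: fails
  j=6: fails
No j in [2,6] satisfies it → none.

none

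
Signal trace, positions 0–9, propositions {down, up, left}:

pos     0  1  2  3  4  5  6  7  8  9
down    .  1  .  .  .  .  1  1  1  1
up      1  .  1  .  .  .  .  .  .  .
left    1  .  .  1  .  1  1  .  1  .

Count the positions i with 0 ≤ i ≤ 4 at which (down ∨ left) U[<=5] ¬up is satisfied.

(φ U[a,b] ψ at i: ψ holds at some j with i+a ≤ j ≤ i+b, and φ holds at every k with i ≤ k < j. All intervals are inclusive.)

Evaluate at each i in [0,4]:
  i=0: ✓ (rhs at j=1; lhs holds on [0,0])
  i=1: ✓ (rhs at j=1)
  i=2: ✗ (lhs fails at k=2 before rhs at j=3)
  i=3: ✓ (rhs at j=3)
  i=4: ✓ (rhs at j=4)
Positions where it holds: {0, 1, 3, 4} → 4.

4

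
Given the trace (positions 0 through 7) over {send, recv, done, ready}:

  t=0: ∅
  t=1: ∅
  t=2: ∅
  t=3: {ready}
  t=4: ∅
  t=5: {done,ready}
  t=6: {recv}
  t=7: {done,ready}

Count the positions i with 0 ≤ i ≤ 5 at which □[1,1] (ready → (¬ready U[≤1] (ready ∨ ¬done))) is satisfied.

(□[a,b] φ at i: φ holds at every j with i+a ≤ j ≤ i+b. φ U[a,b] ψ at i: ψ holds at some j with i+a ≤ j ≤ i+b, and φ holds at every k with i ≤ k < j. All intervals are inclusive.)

6

Evaluate at each i in [0,5]:
  i=0: ✓ (all of [1,1])
  i=1: ✓ (all of [2,2])
  i=2: ✓ (all of [3,3])
  i=3: ✓ (all of [4,4])
  i=4: ✓ (all of [5,5])
  i=5: ✓ (all of [6,6])
Positions where it holds: {0, 1, 2, 3, 4, 5} → 6.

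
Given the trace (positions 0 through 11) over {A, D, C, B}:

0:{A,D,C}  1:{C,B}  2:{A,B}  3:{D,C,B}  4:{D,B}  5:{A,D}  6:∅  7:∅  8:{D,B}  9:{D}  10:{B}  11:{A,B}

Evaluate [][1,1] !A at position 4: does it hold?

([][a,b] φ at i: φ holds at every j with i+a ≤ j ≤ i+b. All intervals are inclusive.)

Does not hold

Check !A at every j in [5,5]:
  j=5: false
Fails at j=5 → formula fails.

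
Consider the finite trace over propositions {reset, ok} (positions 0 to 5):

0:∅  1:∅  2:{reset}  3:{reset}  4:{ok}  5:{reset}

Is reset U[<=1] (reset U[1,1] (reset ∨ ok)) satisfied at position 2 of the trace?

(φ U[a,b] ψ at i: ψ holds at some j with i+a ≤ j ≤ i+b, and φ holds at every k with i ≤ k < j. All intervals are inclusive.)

True

Need some j in [2,3] with (reset U[1,1] (reset ∨ ok)), and reset at every k in [2,j-1].
  j=2: (reset U[1,1] (reset ∨ ok)) holds; no prefix to check → satisfied.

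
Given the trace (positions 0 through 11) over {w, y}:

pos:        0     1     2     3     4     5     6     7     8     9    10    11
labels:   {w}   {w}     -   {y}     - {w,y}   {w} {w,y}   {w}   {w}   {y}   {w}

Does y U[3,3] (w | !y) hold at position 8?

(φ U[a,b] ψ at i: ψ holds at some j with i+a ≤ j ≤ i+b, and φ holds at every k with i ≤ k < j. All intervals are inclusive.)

No

Need some j in [11,11] with (w | !y), and y at every k in [8,j-1].
  j=11: (w | !y) holds, but y fails at k=8 → not this j.
No j in the window works → until fails.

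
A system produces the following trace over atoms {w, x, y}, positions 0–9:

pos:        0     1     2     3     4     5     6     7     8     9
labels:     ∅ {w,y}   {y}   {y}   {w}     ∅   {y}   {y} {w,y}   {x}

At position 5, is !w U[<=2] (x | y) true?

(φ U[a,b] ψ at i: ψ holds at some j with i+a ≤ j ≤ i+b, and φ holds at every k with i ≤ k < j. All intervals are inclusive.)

Yes

Need some j in [5,7] with (x | y), and !w at every k in [5,j-1].
  j=5: (x | y) false.
  j=6: (x | y) holds; !w holds at every k in [5,5] → satisfied.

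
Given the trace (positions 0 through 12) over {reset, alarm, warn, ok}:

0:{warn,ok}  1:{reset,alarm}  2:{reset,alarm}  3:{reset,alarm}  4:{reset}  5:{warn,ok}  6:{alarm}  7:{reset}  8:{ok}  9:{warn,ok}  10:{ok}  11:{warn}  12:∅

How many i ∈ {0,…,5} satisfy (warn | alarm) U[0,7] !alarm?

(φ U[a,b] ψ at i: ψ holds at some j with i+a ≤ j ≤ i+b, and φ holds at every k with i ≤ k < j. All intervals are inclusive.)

Evaluate at each i in [0,5]:
  i=0: ✓ (rhs at j=0)
  i=1: ✓ (rhs at j=4; lhs holds on [1,3])
  i=2: ✓ (rhs at j=4; lhs holds on [2,3])
  i=3: ✓ (rhs at j=4; lhs holds on [3,3])
  i=4: ✓ (rhs at j=4)
  i=5: ✓ (rhs at j=5)
Positions where it holds: {0, 1, 2, 3, 4, 5} → 6.

6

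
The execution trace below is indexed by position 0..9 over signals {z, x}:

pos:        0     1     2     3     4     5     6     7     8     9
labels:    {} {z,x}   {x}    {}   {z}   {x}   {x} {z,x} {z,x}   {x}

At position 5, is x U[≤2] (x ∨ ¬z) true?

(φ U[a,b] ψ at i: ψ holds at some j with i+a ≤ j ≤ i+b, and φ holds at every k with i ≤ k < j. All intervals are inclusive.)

Need some j in [5,7] with (x ∨ ¬z), and x at every k in [5,j-1].
  j=5: (x ∨ ¬z) holds; no prefix to check → satisfied.

Holds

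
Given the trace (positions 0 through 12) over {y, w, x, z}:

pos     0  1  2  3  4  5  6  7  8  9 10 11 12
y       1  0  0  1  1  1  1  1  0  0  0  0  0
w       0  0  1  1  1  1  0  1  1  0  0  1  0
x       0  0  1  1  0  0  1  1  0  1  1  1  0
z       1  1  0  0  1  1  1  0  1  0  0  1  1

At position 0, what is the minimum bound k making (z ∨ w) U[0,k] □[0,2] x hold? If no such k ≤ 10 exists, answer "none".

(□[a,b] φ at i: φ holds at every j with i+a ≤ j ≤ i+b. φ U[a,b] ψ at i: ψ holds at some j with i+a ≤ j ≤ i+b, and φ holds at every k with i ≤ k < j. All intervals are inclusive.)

9

Need earliest j ≥ 0 with □[0,2] x, and (z ∨ w) at every k in [0,j-1].
  j=0: rhs fails.
  j=1: rhs fails.
  j=2: rhs fails.
  j=3: rhs fails.
  j=4: rhs fails.
  j=5: rhs fails.
  j=6: rhs fails.
  j=7: rhs fails.
  j=8: rhs fails.
  j=9: rhs holds; lhs holds on [0,8]. k = 9.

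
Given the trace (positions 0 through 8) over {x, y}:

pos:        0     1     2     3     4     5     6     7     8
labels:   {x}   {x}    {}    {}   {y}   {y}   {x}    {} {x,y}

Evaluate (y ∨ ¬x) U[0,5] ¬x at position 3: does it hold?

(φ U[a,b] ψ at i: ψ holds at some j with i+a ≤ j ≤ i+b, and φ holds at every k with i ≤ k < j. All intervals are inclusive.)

Holds

Need some j in [3,8] with ¬x, and (y ∨ ¬x) at every k in [3,j-1].
  j=3: ¬x holds; no prefix to check → satisfied.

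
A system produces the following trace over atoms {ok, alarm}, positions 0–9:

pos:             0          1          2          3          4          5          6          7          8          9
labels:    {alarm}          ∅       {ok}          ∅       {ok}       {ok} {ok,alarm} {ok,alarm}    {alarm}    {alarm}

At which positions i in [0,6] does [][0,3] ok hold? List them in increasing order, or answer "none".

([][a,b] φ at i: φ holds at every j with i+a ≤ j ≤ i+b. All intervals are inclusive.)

Evaluate at each i in [0,6]:
  i=0: ✗ (fails at j=0)
  i=1: ✗ (fails at j=1)
  i=2: ✗ (fails at j=3)
  i=3: ✗ (fails at j=3)
  i=4: ✓ (all of [4,7])
  i=5: ✗ (fails at j=8)
  i=6: ✗ (fails at j=8)

4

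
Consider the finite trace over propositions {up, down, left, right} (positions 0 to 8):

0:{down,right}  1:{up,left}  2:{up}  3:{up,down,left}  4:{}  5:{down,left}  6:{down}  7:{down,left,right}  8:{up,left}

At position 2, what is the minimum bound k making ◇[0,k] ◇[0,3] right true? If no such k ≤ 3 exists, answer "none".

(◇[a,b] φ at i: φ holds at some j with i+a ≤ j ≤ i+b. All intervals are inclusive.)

Scan j = 2,3,… for ◇[0,3] right:
  j=2: fails
  j=3: fails
  j=4: holds
First hit at j=4, so smallest k = 4-2 = 2.

2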